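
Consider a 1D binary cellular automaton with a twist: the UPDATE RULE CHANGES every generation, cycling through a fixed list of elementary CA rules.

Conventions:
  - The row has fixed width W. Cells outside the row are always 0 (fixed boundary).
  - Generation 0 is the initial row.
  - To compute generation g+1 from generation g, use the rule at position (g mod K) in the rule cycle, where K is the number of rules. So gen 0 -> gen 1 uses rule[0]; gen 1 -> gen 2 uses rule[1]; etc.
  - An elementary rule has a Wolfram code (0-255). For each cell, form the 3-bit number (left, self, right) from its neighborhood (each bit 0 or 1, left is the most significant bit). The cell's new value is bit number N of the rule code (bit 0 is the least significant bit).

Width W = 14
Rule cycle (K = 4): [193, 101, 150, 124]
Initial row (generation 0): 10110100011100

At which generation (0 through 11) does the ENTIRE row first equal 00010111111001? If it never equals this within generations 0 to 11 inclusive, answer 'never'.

Answer: 9

Derivation:
Gen 0: 10110100011100
Gen 1 (rule 193): 00010001001101
Gen 2 (rule 101): 11010101000111
Gen 3 (rule 150): 00010101101010
Gen 4 (rule 124): 00011111111111
Gen 5 (rule 193): 11001111111111
Gen 6 (rule 101): 01000000000001
Gen 7 (rule 150): 11100000000011
Gen 8 (rule 124): 10110000000011
Gen 9 (rule 193): 00010111111001
Gen 10 (rule 101): 11011000001001
Gen 11 (rule 150): 00000100011111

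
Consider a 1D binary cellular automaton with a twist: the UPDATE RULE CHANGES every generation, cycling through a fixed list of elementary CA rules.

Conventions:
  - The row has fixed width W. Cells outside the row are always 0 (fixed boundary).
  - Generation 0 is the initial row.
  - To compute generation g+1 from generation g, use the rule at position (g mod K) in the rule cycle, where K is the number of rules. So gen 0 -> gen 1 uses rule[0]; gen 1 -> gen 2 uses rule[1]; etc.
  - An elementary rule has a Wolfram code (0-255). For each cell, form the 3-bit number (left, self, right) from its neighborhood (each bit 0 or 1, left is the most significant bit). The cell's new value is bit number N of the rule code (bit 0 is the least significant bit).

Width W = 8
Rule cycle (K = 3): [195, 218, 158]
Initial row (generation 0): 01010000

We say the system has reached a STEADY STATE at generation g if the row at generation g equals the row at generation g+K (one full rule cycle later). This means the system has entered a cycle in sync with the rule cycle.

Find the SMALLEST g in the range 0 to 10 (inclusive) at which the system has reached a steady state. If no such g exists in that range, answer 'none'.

Answer: 3

Derivation:
Gen 0: 01010000
Gen 1 (rule 195): 10000111
Gen 2 (rule 218): 01001111
Gen 3 (rule 158): 11111110
Gen 4 (rule 195): 01111110
Gen 5 (rule 218): 11111111
Gen 6 (rule 158): 11111110
Gen 7 (rule 195): 01111110
Gen 8 (rule 218): 11111111
Gen 9 (rule 158): 11111110
Gen 10 (rule 195): 01111110
Gen 11 (rule 218): 11111111
Gen 12 (rule 158): 11111110
Gen 13 (rule 195): 01111110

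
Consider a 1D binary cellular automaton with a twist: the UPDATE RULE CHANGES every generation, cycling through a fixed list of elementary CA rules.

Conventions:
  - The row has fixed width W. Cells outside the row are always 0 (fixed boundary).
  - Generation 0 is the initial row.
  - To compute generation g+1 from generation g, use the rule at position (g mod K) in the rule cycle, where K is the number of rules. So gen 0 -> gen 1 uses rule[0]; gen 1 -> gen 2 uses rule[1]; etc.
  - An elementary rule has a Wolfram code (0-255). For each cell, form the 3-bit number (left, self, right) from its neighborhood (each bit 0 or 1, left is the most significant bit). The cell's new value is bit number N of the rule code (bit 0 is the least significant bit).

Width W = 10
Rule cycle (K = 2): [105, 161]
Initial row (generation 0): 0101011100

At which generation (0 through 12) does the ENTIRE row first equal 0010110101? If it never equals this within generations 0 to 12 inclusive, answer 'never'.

Gen 0: 0101011100
Gen 1 (rule 105): 0010110101
Gen 2 (rule 161): 1001001010
Gen 3 (rule 105): 0000000100
Gen 4 (rule 161): 1111110001
Gen 5 (rule 105): 1000010100
Gen 6 (rule 161): 0011001001
Gen 7 (rule 105): 1011000000
Gen 8 (rule 161): 0100011111
Gen 9 (rule 105): 0001010001
Gen 10 (rule 161): 1100100100
Gen 11 (rule 105): 1100000001
Gen 12 (rule 161): 0001111100

Answer: 1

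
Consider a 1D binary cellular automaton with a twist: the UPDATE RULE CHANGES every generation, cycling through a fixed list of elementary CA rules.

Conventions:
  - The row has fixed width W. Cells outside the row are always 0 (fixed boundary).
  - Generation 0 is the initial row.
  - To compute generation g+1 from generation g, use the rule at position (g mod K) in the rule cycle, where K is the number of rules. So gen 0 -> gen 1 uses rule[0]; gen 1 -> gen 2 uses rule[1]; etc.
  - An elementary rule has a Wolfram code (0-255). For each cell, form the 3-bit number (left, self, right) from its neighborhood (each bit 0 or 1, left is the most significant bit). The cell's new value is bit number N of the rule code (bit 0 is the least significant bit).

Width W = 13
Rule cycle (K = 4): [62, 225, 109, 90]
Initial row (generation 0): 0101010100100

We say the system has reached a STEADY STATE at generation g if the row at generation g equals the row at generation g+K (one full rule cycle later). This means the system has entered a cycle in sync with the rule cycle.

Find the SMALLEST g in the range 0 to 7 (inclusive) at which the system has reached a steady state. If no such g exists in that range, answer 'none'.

Gen 0: 0101010100100
Gen 1 (rule 62): 1111111111110
Gen 2 (rule 225): 0111111111110
Gen 3 (rule 109): 0100000000010
Gen 4 (rule 90): 1010000000101
Gen 5 (rule 62): 1111000001111
Gen 6 (rule 225): 0111011100111
Gen 7 (rule 109): 0101110100101
Gen 8 (rule 90): 1001010011000
Gen 9 (rule 62): 1111111110100
Gen 10 (rule 225): 0111111111001
Gen 11 (rule 109): 0100000001001

Answer: none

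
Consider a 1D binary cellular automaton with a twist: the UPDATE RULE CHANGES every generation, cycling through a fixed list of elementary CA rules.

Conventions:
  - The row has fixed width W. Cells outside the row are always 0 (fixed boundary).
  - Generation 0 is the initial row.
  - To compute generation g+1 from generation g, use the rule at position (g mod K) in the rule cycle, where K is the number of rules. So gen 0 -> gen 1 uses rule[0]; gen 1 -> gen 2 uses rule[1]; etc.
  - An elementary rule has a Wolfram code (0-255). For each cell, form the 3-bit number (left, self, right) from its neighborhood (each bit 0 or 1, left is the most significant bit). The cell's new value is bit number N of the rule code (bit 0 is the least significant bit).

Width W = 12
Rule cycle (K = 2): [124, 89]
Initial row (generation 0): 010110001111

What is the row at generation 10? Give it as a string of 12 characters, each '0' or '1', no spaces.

Answer: 100111010100

Derivation:
Gen 0: 010110001111
Gen 1 (rule 124): 011111001001
Gen 2 (rule 89): 010001100100
Gen 3 (rule 124): 011001110110
Gen 4 (rule 89): 011101010111
Gen 5 (rule 124): 010111111101
Gen 6 (rule 89): 000100000100
Gen 7 (rule 124): 000110000110
Gen 8 (rule 89): 110111110111
Gen 9 (rule 124): 111100011101
Gen 10 (rule 89): 100111010100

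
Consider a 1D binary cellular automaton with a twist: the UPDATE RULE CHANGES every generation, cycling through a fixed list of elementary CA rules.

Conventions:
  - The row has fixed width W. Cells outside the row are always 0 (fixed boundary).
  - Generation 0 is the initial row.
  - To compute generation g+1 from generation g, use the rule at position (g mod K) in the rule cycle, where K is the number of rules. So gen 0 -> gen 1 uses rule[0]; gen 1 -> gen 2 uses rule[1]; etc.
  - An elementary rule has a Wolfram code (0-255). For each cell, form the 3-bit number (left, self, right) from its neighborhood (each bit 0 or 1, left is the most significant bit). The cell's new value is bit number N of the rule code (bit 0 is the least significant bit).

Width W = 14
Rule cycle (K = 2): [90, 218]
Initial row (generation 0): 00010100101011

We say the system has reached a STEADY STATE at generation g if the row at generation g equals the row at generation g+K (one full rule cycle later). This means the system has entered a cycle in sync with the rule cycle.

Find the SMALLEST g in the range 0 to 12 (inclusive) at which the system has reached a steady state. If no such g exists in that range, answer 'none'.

Answer: none

Derivation:
Gen 0: 00010100101011
Gen 1 (rule 90): 00100011000011
Gen 2 (rule 218): 01010111100111
Gen 3 (rule 90): 10000100111101
Gen 4 (rule 218): 01001011111100
Gen 5 (rule 90): 10110010000110
Gen 6 (rule 218): 00111101001111
Gen 7 (rule 90): 01100100111001
Gen 8 (rule 218): 11111011111110
Gen 9 (rule 90): 10001010000011
Gen 10 (rule 218): 01010001000111
Gen 11 (rule 90): 10001010101101
Gen 12 (rule 218): 01010000001100
Gen 13 (rule 90): 10001000011110
Gen 14 (rule 218): 01010100111111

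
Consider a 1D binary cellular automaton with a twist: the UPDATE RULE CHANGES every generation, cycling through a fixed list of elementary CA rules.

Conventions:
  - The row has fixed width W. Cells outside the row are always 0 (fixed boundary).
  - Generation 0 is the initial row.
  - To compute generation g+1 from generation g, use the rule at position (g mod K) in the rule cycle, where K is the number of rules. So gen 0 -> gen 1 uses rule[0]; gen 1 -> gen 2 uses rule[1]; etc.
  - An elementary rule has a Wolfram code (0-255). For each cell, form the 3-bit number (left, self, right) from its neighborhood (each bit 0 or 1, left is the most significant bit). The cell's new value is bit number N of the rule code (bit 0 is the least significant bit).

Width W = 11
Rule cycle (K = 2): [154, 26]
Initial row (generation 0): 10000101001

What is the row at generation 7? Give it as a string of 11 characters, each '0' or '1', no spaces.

Gen 0: 10000101001
Gen 1 (rule 154): 01001000110
Gen 2 (rule 26): 10110101101
Gen 3 (rule 154): 00100001000
Gen 4 (rule 26): 01010010100
Gen 5 (rule 154): 10001100010
Gen 6 (rule 26): 01011010101
Gen 7 (rule 154): 10010000000

Answer: 10010000000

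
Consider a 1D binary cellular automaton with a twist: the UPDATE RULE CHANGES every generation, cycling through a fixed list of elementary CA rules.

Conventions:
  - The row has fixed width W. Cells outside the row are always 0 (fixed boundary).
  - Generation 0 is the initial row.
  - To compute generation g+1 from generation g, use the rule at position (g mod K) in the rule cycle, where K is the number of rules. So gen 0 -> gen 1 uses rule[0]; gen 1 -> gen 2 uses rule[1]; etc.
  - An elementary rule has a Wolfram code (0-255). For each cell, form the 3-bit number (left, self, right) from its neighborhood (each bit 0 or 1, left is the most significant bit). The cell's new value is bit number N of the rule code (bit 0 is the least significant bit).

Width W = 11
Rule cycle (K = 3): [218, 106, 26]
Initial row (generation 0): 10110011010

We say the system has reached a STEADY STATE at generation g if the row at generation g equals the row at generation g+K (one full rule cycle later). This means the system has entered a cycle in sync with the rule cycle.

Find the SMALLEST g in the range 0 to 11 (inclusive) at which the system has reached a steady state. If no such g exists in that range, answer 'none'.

Gen 0: 10110011010
Gen 1 (rule 218): 00111111001
Gen 2 (rule 106): 01100001010
Gen 3 (rule 26): 11010010001
Gen 4 (rule 218): 11001101010
Gen 5 (rule 106): 11011110100
Gen 6 (rule 26): 10010000010
Gen 7 (rule 218): 01101000101
Gen 8 (rule 106): 11110001010
Gen 9 (rule 26): 10001010001
Gen 10 (rule 218): 01010001010
Gen 11 (rule 106): 10100010100
Gen 12 (rule 26): 00010100010
Gen 13 (rule 218): 00100010101
Gen 14 (rule 106): 01000101010

Answer: none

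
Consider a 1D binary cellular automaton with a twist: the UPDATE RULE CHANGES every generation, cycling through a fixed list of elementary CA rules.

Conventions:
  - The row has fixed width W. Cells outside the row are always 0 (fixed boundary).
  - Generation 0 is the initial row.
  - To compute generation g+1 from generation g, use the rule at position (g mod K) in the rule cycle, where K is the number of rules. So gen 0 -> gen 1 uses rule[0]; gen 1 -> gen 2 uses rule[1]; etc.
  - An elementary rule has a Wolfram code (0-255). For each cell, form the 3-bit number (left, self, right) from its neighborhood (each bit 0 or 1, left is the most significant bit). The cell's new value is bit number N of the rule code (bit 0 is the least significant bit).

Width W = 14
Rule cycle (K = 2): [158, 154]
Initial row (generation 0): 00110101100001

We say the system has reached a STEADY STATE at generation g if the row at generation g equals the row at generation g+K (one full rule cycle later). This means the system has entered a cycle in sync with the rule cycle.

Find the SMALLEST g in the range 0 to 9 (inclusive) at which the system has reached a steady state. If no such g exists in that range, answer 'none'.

Answer: none

Derivation:
Gen 0: 00110101100001
Gen 1 (rule 158): 01100101010011
Gen 2 (rule 154): 11011000001110
Gen 3 (rule 158): 10010100011101
Gen 4 (rule 154): 01100010111000
Gen 5 (rule 158): 11010110110100
Gen 6 (rule 154): 10000100100010
Gen 7 (rule 158): 11001111110111
Gen 8 (rule 154): 10111111100110
Gen 9 (rule 158): 10111111011101
Gen 10 (rule 154): 00111110011000
Gen 11 (rule 158): 01111101110100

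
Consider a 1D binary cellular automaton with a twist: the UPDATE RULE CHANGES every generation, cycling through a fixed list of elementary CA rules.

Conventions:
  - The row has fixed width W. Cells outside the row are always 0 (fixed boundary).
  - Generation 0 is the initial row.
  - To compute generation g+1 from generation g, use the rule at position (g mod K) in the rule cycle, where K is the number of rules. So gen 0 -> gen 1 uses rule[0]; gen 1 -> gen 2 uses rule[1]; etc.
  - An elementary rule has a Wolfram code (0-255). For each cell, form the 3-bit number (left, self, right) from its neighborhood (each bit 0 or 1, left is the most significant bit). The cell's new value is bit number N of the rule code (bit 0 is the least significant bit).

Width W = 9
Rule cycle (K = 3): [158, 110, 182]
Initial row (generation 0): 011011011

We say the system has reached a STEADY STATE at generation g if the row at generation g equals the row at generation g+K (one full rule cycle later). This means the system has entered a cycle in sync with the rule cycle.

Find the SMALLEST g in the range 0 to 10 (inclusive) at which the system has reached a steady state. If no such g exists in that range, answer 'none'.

Answer: 10

Derivation:
Gen 0: 011011011
Gen 1 (rule 158): 110010010
Gen 2 (rule 110): 110110110
Gen 3 (rule 182): 001001001
Gen 4 (rule 158): 011111111
Gen 5 (rule 110): 110000001
Gen 6 (rule 182): 001000011
Gen 7 (rule 158): 011100110
Gen 8 (rule 110): 110101110
Gen 9 (rule 182): 001110101
Gen 10 (rule 158): 011100101
Gen 11 (rule 110): 110101111
Gen 12 (rule 182): 001110110
Gen 13 (rule 158): 011100101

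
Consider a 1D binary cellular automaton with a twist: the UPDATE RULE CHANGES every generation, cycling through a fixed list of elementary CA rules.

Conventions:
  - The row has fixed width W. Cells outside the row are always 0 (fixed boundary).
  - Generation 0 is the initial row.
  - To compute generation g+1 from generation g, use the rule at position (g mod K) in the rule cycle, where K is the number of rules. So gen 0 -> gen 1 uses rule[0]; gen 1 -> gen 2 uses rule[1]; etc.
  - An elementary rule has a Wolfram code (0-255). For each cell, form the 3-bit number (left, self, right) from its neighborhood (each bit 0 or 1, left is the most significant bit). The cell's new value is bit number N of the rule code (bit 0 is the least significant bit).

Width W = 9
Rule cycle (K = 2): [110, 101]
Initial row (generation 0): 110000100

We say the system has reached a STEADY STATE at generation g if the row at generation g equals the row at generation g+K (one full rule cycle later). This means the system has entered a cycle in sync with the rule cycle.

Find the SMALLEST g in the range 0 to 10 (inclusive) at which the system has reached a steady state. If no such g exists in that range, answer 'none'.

Gen 0: 110000100
Gen 1 (rule 110): 110001100
Gen 2 (rule 101): 010100101
Gen 3 (rule 110): 111101111
Gen 4 (rule 101): 000110001
Gen 5 (rule 110): 001110011
Gen 6 (rule 101): 100010001
Gen 7 (rule 110): 100110011
Gen 8 (rule 101): 100010001
Gen 9 (rule 110): 100110011
Gen 10 (rule 101): 100010001
Gen 11 (rule 110): 100110011
Gen 12 (rule 101): 100010001

Answer: 6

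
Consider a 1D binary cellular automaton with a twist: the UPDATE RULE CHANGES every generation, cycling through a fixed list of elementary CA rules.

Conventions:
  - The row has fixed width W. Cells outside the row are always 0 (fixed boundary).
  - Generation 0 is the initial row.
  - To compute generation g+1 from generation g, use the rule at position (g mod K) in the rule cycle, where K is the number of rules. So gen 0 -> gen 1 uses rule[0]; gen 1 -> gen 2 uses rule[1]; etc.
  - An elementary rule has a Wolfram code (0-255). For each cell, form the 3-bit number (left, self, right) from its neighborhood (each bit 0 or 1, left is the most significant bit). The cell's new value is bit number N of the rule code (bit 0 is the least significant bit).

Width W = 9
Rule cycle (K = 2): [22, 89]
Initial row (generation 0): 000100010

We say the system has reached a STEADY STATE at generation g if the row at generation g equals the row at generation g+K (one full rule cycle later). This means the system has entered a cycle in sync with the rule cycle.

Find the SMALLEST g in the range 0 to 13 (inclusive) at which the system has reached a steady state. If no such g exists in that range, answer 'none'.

Gen 0: 000100010
Gen 1 (rule 22): 001110111
Gen 2 (rule 89): 101010101
Gen 3 (rule 22): 101010101
Gen 4 (rule 89): 000000000
Gen 5 (rule 22): 000000000
Gen 6 (rule 89): 111111111
Gen 7 (rule 22): 000000000
Gen 8 (rule 89): 111111111
Gen 9 (rule 22): 000000000
Gen 10 (rule 89): 111111111
Gen 11 (rule 22): 000000000
Gen 12 (rule 89): 111111111
Gen 13 (rule 22): 000000000
Gen 14 (rule 89): 111111111
Gen 15 (rule 22): 000000000

Answer: 5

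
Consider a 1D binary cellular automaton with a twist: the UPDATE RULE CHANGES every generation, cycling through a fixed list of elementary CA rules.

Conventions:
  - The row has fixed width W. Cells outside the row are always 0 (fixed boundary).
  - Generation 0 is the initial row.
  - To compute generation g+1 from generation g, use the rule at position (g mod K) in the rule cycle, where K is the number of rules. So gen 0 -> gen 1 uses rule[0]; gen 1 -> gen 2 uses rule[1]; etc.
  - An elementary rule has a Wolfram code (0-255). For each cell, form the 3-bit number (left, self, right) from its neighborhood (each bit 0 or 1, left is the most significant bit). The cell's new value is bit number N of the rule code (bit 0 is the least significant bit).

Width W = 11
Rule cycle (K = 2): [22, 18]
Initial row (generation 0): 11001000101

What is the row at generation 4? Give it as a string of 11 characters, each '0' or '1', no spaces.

Answer: 00010000000

Derivation:
Gen 0: 11001000101
Gen 1 (rule 22): 00111101101
Gen 2 (rule 18): 01000000000
Gen 3 (rule 22): 11100000000
Gen 4 (rule 18): 00010000000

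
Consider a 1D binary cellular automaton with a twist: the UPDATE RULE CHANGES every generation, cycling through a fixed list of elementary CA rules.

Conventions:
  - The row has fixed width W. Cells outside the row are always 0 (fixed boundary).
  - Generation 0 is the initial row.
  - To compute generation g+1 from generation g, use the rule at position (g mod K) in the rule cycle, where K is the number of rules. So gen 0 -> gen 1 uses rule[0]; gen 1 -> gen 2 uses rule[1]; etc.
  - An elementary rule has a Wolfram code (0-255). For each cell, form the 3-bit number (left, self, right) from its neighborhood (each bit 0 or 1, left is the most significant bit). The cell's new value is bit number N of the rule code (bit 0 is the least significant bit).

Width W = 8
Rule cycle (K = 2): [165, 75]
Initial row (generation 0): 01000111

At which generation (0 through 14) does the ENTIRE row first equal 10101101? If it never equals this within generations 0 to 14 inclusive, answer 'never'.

Answer: 11

Derivation:
Gen 0: 01000111
Gen 1 (rule 165): 01010010
Gen 2 (rule 75): 10000100
Gen 3 (rule 165): 10110101
Gen 4 (rule 75): 00110000
Gen 5 (rule 165): 10000111
Gen 6 (rule 75): 00111101
Gen 7 (rule 165): 10011011
Gen 8 (rule 75): 00111011
Gen 9 (rule 165): 10010100
Gen 10 (rule 75): 00100001
Gen 11 (rule 165): 10101101
Gen 12 (rule 75): 00001100
Gen 13 (rule 165): 11100001
Gen 14 (rule 75): 10101110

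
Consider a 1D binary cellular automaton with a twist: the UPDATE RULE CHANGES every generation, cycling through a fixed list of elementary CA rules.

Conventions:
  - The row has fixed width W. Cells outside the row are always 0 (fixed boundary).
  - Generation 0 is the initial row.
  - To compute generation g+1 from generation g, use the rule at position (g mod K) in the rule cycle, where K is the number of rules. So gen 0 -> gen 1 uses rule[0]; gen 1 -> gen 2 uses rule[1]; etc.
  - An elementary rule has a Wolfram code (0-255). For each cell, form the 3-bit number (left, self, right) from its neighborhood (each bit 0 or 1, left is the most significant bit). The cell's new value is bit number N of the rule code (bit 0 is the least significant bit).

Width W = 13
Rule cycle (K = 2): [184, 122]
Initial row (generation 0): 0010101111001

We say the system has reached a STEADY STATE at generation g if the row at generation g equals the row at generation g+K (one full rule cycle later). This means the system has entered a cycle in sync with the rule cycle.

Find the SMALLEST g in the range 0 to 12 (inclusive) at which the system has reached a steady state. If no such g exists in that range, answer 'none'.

Gen 0: 0010101111001
Gen 1 (rule 184): 0001011110100
Gen 2 (rule 122): 0010110011010
Gen 3 (rule 184): 0001101010101
Gen 4 (rule 122): 0011110101010
Gen 5 (rule 184): 0011101010101
Gen 6 (rule 122): 0110110101010
Gen 7 (rule 184): 0101101010101
Gen 8 (rule 122): 1011110101010
Gen 9 (rule 184): 0111101010101
Gen 10 (rule 122): 1100110101010
Gen 11 (rule 184): 1010101010101
Gen 12 (rule 122): 0101010101010
Gen 13 (rule 184): 0010101010101
Gen 14 (rule 122): 0101010101010

Answer: 12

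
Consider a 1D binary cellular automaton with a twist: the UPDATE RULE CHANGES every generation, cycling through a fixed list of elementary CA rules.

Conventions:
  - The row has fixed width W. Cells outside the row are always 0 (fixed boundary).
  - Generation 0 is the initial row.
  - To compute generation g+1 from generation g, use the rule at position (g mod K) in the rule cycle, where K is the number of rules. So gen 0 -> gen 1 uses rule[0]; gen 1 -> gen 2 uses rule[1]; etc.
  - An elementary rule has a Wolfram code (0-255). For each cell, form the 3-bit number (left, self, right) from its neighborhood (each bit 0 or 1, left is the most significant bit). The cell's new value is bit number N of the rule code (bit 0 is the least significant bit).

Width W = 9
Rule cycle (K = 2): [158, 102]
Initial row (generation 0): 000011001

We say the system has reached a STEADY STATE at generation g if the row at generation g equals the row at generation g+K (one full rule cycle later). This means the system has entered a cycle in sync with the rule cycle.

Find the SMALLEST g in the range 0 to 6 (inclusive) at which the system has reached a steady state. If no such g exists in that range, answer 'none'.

Answer: 5

Derivation:
Gen 0: 000011001
Gen 1 (rule 158): 000110111
Gen 2 (rule 102): 001011001
Gen 3 (rule 158): 011010111
Gen 4 (rule 102): 101111001
Gen 5 (rule 158): 101110111
Gen 6 (rule 102): 110011001
Gen 7 (rule 158): 101110111
Gen 8 (rule 102): 110011001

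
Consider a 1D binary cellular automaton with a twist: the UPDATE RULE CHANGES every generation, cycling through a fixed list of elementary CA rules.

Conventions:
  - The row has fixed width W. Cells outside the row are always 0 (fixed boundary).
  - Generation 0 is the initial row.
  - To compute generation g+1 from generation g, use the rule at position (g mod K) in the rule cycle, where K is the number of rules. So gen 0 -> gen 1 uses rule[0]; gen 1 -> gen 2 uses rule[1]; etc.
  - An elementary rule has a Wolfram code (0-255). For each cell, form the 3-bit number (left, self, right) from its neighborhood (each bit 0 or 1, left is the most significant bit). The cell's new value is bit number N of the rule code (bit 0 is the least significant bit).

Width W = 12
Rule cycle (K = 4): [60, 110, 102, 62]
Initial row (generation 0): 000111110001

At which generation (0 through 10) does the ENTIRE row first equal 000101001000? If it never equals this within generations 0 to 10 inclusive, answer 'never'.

Gen 0: 000111110001
Gen 1 (rule 60): 000100001001
Gen 2 (rule 110): 001100011011
Gen 3 (rule 102): 010100101101
Gen 4 (rule 62): 111111111011
Gen 5 (rule 60): 100000000110
Gen 6 (rule 110): 100000001110
Gen 7 (rule 102): 100000010010
Gen 8 (rule 62): 110000111111
Gen 9 (rule 60): 101000100000
Gen 10 (rule 110): 111001100000

Answer: never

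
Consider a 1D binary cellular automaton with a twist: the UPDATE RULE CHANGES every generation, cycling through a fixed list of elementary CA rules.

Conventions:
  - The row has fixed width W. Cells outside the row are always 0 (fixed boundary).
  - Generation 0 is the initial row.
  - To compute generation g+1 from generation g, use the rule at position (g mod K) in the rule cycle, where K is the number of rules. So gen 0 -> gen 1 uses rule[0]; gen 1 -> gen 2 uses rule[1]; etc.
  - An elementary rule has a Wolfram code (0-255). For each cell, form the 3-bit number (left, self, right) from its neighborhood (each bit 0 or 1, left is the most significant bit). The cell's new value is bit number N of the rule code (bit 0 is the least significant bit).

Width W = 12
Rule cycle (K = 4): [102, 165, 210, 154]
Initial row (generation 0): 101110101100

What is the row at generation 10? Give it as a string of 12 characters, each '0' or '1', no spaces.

Answer: 011100011010

Derivation:
Gen 0: 101110101100
Gen 1 (rule 102): 110011110100
Gen 2 (rule 165): 000001101101
Gen 3 (rule 210): 000010100100
Gen 4 (rule 154): 000100011010
Gen 5 (rule 102): 001100101110
Gen 6 (rule 165): 100000110100
Gen 7 (rule 210): 010001010010
Gen 8 (rule 154): 101010001101
Gen 9 (rule 102): 111110010111
Gen 10 (rule 165): 011100011010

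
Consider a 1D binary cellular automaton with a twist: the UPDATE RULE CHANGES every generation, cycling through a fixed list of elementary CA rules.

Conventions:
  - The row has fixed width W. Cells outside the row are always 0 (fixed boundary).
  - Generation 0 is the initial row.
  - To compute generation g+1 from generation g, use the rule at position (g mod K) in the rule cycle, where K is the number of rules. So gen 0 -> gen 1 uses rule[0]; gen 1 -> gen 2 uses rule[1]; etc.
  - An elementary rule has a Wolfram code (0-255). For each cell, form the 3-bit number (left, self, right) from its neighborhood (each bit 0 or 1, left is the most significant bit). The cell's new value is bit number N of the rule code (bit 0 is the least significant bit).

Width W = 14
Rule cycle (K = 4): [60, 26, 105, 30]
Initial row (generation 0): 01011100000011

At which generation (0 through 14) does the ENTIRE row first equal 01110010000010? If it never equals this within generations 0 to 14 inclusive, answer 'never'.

Answer: 1

Derivation:
Gen 0: 01011100000011
Gen 1 (rule 60): 01110010000010
Gen 2 (rule 26): 11001101000101
Gen 3 (rule 105): 11001110010010
Gen 4 (rule 30): 10111001111111
Gen 5 (rule 60): 11100101000000
Gen 6 (rule 26): 10011000100000
Gen 7 (rule 105): 00011010001111
Gen 8 (rule 30): 00110011011000
Gen 9 (rule 60): 00101010110100
Gen 10 (rule 26): 01000000100010
Gen 11 (rule 105): 00011110001000
Gen 12 (rule 30): 00110001011100
Gen 13 (rule 60): 00101001110010
Gen 14 (rule 26): 01000111001101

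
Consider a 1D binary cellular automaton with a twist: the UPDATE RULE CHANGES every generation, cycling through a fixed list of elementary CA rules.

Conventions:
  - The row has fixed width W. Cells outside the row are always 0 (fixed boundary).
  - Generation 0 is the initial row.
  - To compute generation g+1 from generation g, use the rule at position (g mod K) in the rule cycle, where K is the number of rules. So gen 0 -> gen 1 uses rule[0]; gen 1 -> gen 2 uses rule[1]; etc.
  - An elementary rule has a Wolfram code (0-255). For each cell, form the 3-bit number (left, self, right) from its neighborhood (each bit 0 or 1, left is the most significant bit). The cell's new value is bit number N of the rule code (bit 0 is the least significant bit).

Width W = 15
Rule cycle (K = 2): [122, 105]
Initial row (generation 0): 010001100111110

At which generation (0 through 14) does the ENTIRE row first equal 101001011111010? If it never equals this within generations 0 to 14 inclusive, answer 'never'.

Gen 0: 010001100111110
Gen 1 (rule 122): 101011111100011
Gen 2 (rule 105): 010110000101011
Gen 3 (rule 122): 101111001010111
Gen 4 (rule 105): 011001000101101
Gen 5 (rule 122): 111110101011110
Gen 6 (rule 105): 100011010110010
Gen 7 (rule 122): 010111101111101
Gen 8 (rule 105): 001100111000110
Gen 9 (rule 122): 011111101101111
Gen 10 (rule 105): 010000111111001
Gen 11 (rule 122): 101001100001110
Gen 12 (rule 105): 010001101101010
Gen 13 (rule 122): 101011111110101
Gen 14 (rule 105): 010110000011010

Answer: never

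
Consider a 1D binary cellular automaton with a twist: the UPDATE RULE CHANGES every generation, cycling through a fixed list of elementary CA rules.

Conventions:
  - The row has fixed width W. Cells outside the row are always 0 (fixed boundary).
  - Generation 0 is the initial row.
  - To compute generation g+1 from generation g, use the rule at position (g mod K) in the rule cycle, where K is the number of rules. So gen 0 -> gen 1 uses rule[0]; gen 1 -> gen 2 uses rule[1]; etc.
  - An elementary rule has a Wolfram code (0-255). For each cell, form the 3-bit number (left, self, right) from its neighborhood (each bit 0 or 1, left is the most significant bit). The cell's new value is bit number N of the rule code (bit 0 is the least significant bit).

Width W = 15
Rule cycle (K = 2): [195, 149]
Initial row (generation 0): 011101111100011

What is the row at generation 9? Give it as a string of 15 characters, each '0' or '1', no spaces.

Answer: 001111010011011

Derivation:
Gen 0: 011101111100011
Gen 1 (rule 195): 101100111101101
Gen 2 (rule 149): 100010011000001
Gen 3 (rule 195): 001100101011110
Gen 4 (rule 149): 100010101001101
Gen 5 (rule 195): 001100000010100
Gen 6 (rule 149): 100011111010111
Gen 7 (rule 195): 001101111000011
Gen 8 (rule 149): 100000110111000
Gen 9 (rule 195): 001111010011011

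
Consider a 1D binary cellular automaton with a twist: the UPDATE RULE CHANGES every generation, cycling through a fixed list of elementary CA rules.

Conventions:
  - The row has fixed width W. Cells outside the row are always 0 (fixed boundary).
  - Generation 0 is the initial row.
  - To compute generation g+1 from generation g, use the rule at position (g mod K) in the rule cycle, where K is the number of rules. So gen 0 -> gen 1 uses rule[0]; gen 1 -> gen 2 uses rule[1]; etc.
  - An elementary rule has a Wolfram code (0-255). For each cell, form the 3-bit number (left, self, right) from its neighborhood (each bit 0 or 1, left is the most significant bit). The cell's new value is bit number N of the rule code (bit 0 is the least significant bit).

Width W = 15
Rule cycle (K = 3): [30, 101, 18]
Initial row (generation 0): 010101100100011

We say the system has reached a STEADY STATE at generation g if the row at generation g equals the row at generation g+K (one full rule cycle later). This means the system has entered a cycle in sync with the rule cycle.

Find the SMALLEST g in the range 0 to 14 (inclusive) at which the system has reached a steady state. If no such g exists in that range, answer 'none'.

Gen 0: 010101100100011
Gen 1 (rule 30): 110101011110110
Gen 2 (rule 101): 011111100011010
Gen 3 (rule 18): 100000010100001
Gen 4 (rule 30): 110000110110011
Gen 5 (rule 101): 010110011010001
Gen 6 (rule 18): 100001100001010
Gen 7 (rule 30): 110011010011011
Gen 8 (rule 101): 010001110001101
Gen 9 (rule 18): 101010001010000
Gen 10 (rule 30): 101011011011000
Gen 11 (rule 101): 111101101101011
Gen 12 (rule 18): 000000000000000
Gen 13 (rule 30): 000000000000000
Gen 14 (rule 101): 111111111111111
Gen 15 (rule 18): 000000000000000
Gen 16 (rule 30): 000000000000000
Gen 17 (rule 101): 111111111111111

Answer: 12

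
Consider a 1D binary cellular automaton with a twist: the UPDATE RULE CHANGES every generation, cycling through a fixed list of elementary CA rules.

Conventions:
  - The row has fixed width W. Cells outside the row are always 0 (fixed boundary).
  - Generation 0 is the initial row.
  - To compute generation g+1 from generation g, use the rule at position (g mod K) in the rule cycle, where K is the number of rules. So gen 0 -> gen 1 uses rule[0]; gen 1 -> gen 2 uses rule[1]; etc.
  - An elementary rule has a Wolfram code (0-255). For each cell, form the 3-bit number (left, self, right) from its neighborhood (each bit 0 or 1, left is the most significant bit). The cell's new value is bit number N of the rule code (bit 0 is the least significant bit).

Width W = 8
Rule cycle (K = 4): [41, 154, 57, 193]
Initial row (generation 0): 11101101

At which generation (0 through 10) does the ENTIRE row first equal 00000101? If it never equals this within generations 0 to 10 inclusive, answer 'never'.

Answer: 4

Derivation:
Gen 0: 11101101
Gen 1 (rule 41): 10011010
Gen 2 (rule 154): 01110001
Gen 3 (rule 57): 01001100
Gen 4 (rule 193): 00000101
Gen 5 (rule 41): 11110010
Gen 6 (rule 154): 11101101
Gen 7 (rule 57): 10011010
Gen 8 (rule 193): 00001000
Gen 9 (rule 41): 11100011
Gen 10 (rule 154): 11010110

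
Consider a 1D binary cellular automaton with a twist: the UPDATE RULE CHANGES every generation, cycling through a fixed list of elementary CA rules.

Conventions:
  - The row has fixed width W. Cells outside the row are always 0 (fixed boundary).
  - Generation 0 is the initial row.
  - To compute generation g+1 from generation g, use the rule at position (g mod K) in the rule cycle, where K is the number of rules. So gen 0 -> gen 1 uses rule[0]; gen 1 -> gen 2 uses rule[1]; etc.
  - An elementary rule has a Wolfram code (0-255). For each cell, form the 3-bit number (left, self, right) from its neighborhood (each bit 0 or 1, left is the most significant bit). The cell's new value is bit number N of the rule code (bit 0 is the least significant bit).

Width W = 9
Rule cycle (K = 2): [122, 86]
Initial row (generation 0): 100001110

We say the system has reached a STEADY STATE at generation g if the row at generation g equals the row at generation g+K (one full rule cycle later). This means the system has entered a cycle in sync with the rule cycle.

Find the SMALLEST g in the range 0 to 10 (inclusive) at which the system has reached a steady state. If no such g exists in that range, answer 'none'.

Answer: none

Derivation:
Gen 0: 100001110
Gen 1 (rule 122): 010011011
Gen 2 (rule 86): 111101001
Gen 3 (rule 122): 100110110
Gen 4 (rule 86): 111010011
Gen 5 (rule 122): 101101111
Gen 6 (rule 86): 100100001
Gen 7 (rule 122): 011010010
Gen 8 (rule 86): 101011111
Gen 9 (rule 122): 010110001
Gen 10 (rule 86): 110011011
Gen 11 (rule 122): 111111111
Gen 12 (rule 86): 000000001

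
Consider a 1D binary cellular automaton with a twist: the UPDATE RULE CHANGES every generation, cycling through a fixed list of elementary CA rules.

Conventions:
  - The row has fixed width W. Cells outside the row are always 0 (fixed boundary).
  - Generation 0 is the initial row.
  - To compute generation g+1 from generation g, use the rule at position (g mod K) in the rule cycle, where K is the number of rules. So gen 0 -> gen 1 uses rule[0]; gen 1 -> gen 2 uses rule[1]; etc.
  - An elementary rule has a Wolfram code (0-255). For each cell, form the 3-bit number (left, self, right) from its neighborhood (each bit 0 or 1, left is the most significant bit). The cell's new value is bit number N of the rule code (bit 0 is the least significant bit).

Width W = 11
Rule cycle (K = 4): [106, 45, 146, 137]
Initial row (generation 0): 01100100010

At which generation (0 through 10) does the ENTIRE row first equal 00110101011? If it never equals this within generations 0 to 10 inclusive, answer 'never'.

Gen 0: 01100100010
Gen 1 (rule 106): 11101000100
Gen 2 (rule 45): 10011010101
Gen 3 (rule 146): 01100000000
Gen 4 (rule 137): 01001111111
Gen 5 (rule 106): 10011000001
Gen 6 (rule 45): 10010011101
Gen 7 (rule 146): 01101101000
Gen 8 (rule 137): 01001000011
Gen 9 (rule 106): 10010000111
Gen 10 (rule 45): 10010110100

Answer: never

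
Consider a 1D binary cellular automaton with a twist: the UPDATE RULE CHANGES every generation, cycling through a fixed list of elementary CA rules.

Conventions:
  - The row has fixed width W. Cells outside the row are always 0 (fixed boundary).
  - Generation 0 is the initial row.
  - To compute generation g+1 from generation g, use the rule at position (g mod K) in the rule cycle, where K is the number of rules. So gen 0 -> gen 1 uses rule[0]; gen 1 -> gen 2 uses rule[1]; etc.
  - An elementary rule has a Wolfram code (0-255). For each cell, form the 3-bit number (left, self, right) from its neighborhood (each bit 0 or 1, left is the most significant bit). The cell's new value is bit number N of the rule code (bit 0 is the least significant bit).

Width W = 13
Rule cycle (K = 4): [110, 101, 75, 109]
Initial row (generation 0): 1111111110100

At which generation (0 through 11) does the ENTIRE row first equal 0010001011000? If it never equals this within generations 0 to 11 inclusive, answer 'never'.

Answer: 3

Derivation:
Gen 0: 1111111110100
Gen 1 (rule 110): 1000000011100
Gen 2 (rule 101): 1011111000101
Gen 3 (rule 75): 0010001011000
Gen 4 (rule 109): 1010101111011
Gen 5 (rule 110): 1111111001111
Gen 6 (rule 101): 0000001000001
Gen 7 (rule 75): 1111110011110
Gen 8 (rule 109): 1000010010010
Gen 9 (rule 110): 1000110110110
Gen 10 (rule 101): 1010011011010
Gen 11 (rule 75): 0000111011000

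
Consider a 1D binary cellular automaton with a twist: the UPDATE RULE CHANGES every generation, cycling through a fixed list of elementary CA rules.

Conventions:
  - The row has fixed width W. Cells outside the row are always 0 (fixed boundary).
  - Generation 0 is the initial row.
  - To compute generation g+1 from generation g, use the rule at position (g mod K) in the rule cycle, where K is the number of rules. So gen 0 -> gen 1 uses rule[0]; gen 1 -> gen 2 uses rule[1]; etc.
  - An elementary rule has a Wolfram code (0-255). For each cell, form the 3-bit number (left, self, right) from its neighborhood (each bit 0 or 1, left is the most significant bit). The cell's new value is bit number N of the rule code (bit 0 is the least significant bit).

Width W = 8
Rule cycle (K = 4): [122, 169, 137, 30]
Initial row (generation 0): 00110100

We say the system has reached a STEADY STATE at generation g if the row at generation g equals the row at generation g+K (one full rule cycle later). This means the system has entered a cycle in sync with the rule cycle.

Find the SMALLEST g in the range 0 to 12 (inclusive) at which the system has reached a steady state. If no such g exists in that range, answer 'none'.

Answer: none

Derivation:
Gen 0: 00110100
Gen 1 (rule 122): 01111010
Gen 2 (rule 169): 01110100
Gen 3 (rule 137): 01100001
Gen 4 (rule 30): 11010011
Gen 5 (rule 122): 11101111
Gen 6 (rule 169): 11011110
Gen 7 (rule 137): 10011100
Gen 8 (rule 30): 11110010
Gen 9 (rule 122): 10011101
Gen 10 (rule 169): 00011010
Gen 11 (rule 137): 11010000
Gen 12 (rule 30): 10011000
Gen 13 (rule 122): 01111100
Gen 14 (rule 169): 01111001
Gen 15 (rule 137): 01110000
Gen 16 (rule 30): 11001000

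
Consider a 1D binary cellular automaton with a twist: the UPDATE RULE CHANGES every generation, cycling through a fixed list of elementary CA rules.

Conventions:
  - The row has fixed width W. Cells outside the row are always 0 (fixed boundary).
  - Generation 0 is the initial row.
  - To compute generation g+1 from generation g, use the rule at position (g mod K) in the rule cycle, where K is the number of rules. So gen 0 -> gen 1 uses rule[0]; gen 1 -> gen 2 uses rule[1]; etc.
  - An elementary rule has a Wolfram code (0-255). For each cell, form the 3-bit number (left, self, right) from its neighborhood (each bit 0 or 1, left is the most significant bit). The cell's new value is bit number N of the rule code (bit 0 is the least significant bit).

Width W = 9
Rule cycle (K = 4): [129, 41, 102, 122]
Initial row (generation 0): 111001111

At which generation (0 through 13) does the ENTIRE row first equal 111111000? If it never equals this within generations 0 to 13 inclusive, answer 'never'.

Answer: 9

Derivation:
Gen 0: 111001111
Gen 1 (rule 129): 010000110
Gen 2 (rule 41): 000110100
Gen 3 (rule 102): 001011100
Gen 4 (rule 122): 010110110
Gen 5 (rule 129): 000000000
Gen 6 (rule 41): 111111111
Gen 7 (rule 102): 000000001
Gen 8 (rule 122): 000000010
Gen 9 (rule 129): 111111000
Gen 10 (rule 41): 100000011
Gen 11 (rule 102): 100000101
Gen 12 (rule 122): 010001010
Gen 13 (rule 129): 000100000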